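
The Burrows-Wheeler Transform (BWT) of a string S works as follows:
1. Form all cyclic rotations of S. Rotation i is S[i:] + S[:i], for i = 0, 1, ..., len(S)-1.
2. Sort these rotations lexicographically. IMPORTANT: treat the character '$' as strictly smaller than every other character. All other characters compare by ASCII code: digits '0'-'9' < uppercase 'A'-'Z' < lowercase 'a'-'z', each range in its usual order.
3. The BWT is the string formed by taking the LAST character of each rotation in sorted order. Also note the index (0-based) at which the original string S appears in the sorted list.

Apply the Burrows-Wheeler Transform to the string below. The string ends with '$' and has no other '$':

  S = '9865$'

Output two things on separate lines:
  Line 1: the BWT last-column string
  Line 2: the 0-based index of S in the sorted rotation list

Answer: 5689$
4

Derivation:
All 5 rotations (rotation i = S[i:]+S[:i]):
  rot[0] = 9865$
  rot[1] = 865$9
  rot[2] = 65$98
  rot[3] = 5$986
  rot[4] = $9865
Sorted (with $ < everything):
  sorted[0] = $9865  (last char: '5')
  sorted[1] = 5$986  (last char: '6')
  sorted[2] = 65$98  (last char: '8')
  sorted[3] = 865$9  (last char: '9')
  sorted[4] = 9865$  (last char: '$')
Last column: 5689$
Original string S is at sorted index 4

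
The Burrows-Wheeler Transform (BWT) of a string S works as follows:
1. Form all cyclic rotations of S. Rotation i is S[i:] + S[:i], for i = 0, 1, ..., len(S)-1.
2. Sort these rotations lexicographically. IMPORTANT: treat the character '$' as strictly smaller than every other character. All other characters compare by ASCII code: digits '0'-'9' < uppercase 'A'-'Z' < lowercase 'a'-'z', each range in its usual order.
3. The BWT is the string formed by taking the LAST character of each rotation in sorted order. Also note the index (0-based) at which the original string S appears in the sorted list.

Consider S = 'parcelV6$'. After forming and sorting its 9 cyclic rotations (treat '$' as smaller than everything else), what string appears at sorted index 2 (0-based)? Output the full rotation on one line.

All 9 rotations (rotation i = S[i:]+S[:i]):
  rot[0] = parcelV6$
  rot[1] = arcelV6$p
  rot[2] = rcelV6$pa
  rot[3] = celV6$par
  rot[4] = elV6$parc
  rot[5] = lV6$parce
  rot[6] = V6$parcel
  rot[7] = 6$parcelV
  rot[8] = $parcelV6
Sorted (with $ < everything):
  sorted[0] = $parcelV6
  sorted[1] = 6$parcelV
  sorted[2] = V6$parcel
  sorted[3] = arcelV6$p
  sorted[4] = celV6$par
  sorted[5] = elV6$parc
  sorted[6] = lV6$parce
  sorted[7] = parcelV6$
  sorted[8] = rcelV6$pa
sorted[2] = V6$parcel

Answer: V6$parcel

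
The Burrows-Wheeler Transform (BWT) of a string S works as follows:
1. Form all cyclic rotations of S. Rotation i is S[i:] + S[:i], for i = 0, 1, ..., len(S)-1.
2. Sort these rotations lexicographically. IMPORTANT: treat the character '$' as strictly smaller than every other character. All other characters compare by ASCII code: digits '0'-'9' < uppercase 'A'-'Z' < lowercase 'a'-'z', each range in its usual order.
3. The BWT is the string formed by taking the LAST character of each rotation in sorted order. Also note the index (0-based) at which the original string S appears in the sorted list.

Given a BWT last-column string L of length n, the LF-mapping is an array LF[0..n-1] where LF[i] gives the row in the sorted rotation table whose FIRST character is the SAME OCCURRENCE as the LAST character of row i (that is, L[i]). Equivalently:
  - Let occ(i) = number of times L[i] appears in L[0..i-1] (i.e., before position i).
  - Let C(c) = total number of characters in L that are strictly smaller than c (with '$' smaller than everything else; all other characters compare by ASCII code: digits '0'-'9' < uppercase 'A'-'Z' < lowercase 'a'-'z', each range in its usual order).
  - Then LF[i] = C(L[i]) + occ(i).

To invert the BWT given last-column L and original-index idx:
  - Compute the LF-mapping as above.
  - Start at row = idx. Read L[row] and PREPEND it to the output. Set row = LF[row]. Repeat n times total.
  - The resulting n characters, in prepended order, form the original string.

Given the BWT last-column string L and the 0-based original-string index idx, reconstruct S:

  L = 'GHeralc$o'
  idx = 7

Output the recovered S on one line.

Answer: oracleHG$

Derivation:
LF mapping: 1 2 5 8 3 6 4 0 7
Walk LF starting at row 7, prepending L[row]:
  step 1: row=7, L[7]='$', prepend. Next row=LF[7]=0
  step 2: row=0, L[0]='G', prepend. Next row=LF[0]=1
  step 3: row=1, L[1]='H', prepend. Next row=LF[1]=2
  step 4: row=2, L[2]='e', prepend. Next row=LF[2]=5
  step 5: row=5, L[5]='l', prepend. Next row=LF[5]=6
  step 6: row=6, L[6]='c', prepend. Next row=LF[6]=4
  step 7: row=4, L[4]='a', prepend. Next row=LF[4]=3
  step 8: row=3, L[3]='r', prepend. Next row=LF[3]=8
  step 9: row=8, L[8]='o', prepend. Next row=LF[8]=7
Reversed output: oracleHG$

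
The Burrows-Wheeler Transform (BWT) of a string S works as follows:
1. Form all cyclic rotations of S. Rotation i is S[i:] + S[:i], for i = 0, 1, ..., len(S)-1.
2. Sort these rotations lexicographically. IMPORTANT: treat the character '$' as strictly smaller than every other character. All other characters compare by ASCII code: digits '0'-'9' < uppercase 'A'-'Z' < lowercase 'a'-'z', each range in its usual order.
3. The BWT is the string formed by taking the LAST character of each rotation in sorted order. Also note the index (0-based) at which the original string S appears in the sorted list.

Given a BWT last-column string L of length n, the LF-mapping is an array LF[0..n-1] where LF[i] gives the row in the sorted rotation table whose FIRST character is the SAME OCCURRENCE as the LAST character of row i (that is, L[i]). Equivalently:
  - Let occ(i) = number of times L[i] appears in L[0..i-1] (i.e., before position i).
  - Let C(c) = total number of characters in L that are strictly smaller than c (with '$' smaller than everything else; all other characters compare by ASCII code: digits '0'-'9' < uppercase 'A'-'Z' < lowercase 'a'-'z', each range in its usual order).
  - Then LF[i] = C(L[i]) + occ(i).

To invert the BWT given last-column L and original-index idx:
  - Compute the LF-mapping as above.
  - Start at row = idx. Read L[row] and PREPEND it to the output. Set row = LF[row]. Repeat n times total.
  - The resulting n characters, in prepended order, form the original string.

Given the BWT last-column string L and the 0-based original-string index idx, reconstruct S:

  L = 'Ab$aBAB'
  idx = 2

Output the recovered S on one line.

LF mapping: 1 6 0 5 3 2 4
Walk LF starting at row 2, prepending L[row]:
  step 1: row=2, L[2]='$', prepend. Next row=LF[2]=0
  step 2: row=0, L[0]='A', prepend. Next row=LF[0]=1
  step 3: row=1, L[1]='b', prepend. Next row=LF[1]=6
  step 4: row=6, L[6]='B', prepend. Next row=LF[6]=4
  step 5: row=4, L[4]='B', prepend. Next row=LF[4]=3
  step 6: row=3, L[3]='a', prepend. Next row=LF[3]=5
  step 7: row=5, L[5]='A', prepend. Next row=LF[5]=2
Reversed output: AaBBbA$

Answer: AaBBbA$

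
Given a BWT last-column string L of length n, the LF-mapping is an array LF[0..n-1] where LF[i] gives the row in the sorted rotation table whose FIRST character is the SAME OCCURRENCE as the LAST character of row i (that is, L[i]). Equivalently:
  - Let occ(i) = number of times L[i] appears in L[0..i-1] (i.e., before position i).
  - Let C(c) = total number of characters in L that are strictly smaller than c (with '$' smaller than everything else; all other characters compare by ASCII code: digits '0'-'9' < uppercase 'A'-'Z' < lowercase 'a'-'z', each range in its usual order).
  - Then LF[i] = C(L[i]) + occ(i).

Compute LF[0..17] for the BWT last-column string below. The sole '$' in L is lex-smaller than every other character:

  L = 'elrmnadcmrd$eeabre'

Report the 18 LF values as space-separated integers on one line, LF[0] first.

Answer: 7 11 15 12 14 1 5 4 13 16 6 0 8 9 2 3 17 10

Derivation:
Char counts: '$':1, 'a':2, 'b':1, 'c':1, 'd':2, 'e':4, 'l':1, 'm':2, 'n':1, 'r':3
C (first-col start): C('$')=0, C('a')=1, C('b')=3, C('c')=4, C('d')=5, C('e')=7, C('l')=11, C('m')=12, C('n')=14, C('r')=15
L[0]='e': occ=0, LF[0]=C('e')+0=7+0=7
L[1]='l': occ=0, LF[1]=C('l')+0=11+0=11
L[2]='r': occ=0, LF[2]=C('r')+0=15+0=15
L[3]='m': occ=0, LF[3]=C('m')+0=12+0=12
L[4]='n': occ=0, LF[4]=C('n')+0=14+0=14
L[5]='a': occ=0, LF[5]=C('a')+0=1+0=1
L[6]='d': occ=0, LF[6]=C('d')+0=5+0=5
L[7]='c': occ=0, LF[7]=C('c')+0=4+0=4
L[8]='m': occ=1, LF[8]=C('m')+1=12+1=13
L[9]='r': occ=1, LF[9]=C('r')+1=15+1=16
L[10]='d': occ=1, LF[10]=C('d')+1=5+1=6
L[11]='$': occ=0, LF[11]=C('$')+0=0+0=0
L[12]='e': occ=1, LF[12]=C('e')+1=7+1=8
L[13]='e': occ=2, LF[13]=C('e')+2=7+2=9
L[14]='a': occ=1, LF[14]=C('a')+1=1+1=2
L[15]='b': occ=0, LF[15]=C('b')+0=3+0=3
L[16]='r': occ=2, LF[16]=C('r')+2=15+2=17
L[17]='e': occ=3, LF[17]=C('e')+3=7+3=10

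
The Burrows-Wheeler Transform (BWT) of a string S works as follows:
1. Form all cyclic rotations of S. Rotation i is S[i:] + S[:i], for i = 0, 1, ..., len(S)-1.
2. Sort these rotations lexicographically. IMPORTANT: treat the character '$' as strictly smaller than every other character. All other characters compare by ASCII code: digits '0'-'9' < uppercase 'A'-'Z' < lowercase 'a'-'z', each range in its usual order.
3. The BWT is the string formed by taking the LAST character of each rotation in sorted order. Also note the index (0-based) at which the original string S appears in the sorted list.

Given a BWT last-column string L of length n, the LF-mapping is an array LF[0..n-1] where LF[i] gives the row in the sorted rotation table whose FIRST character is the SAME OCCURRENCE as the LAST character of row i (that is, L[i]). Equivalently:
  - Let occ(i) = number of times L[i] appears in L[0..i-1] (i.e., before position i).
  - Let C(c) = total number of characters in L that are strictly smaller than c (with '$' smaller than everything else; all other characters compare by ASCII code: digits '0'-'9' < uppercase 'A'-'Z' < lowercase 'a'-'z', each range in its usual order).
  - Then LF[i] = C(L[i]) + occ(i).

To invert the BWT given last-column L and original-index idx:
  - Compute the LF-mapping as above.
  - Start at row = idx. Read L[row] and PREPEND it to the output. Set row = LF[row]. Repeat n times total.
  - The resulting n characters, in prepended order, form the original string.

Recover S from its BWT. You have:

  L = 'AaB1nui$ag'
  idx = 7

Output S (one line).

LF mapping: 2 4 3 1 8 9 7 0 5 6
Walk LF starting at row 7, prepending L[row]:
  step 1: row=7, L[7]='$', prepend. Next row=LF[7]=0
  step 2: row=0, L[0]='A', prepend. Next row=LF[0]=2
  step 3: row=2, L[2]='B', prepend. Next row=LF[2]=3
  step 4: row=3, L[3]='1', prepend. Next row=LF[3]=1
  step 5: row=1, L[1]='a', prepend. Next row=LF[1]=4
  step 6: row=4, L[4]='n', prepend. Next row=LF[4]=8
  step 7: row=8, L[8]='a', prepend. Next row=LF[8]=5
  step 8: row=5, L[5]='u', prepend. Next row=LF[5]=9
  step 9: row=9, L[9]='g', prepend. Next row=LF[9]=6
  step 10: row=6, L[6]='i', prepend. Next row=LF[6]=7
Reversed output: iguana1BA$

Answer: iguana1BA$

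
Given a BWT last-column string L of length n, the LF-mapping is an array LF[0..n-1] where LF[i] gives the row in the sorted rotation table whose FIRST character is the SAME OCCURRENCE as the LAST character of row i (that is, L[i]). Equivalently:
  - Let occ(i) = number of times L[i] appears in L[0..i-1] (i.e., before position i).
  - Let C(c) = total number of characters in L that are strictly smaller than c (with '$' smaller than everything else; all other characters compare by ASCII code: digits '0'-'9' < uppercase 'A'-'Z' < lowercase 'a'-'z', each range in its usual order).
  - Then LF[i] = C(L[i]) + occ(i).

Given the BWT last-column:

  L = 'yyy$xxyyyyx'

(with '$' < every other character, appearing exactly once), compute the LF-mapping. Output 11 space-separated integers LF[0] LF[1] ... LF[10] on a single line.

Char counts: '$':1, 'x':3, 'y':7
C (first-col start): C('$')=0, C('x')=1, C('y')=4
L[0]='y': occ=0, LF[0]=C('y')+0=4+0=4
L[1]='y': occ=1, LF[1]=C('y')+1=4+1=5
L[2]='y': occ=2, LF[2]=C('y')+2=4+2=6
L[3]='$': occ=0, LF[3]=C('$')+0=0+0=0
L[4]='x': occ=0, LF[4]=C('x')+0=1+0=1
L[5]='x': occ=1, LF[5]=C('x')+1=1+1=2
L[6]='y': occ=3, LF[6]=C('y')+3=4+3=7
L[7]='y': occ=4, LF[7]=C('y')+4=4+4=8
L[8]='y': occ=5, LF[8]=C('y')+5=4+5=9
L[9]='y': occ=6, LF[9]=C('y')+6=4+6=10
L[10]='x': occ=2, LF[10]=C('x')+2=1+2=3

Answer: 4 5 6 0 1 2 7 8 9 10 3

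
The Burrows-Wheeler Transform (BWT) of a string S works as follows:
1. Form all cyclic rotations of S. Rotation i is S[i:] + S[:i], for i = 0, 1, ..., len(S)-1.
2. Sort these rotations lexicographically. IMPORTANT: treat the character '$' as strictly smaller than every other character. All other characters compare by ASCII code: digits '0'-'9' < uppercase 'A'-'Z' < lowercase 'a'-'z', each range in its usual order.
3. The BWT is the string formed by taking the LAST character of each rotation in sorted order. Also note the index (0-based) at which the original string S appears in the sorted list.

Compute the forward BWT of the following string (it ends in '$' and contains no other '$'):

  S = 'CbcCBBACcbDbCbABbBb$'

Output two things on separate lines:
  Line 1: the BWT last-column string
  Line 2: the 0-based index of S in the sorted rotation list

Answer: bbBBCbAcb$AbBCBDcCbC
9

Derivation:
All 20 rotations (rotation i = S[i:]+S[:i]):
  rot[0] = CbcCBBACcbDbCbABbBb$
  rot[1] = bcCBBACcbDbCbABbBb$C
  rot[2] = cCBBACcbDbCbABbBb$Cb
  rot[3] = CBBACcbDbCbABbBb$Cbc
  rot[4] = BBACcbDbCbABbBb$CbcC
  rot[5] = BACcbDbCbABbBb$CbcCB
  rot[6] = ACcbDbCbABbBb$CbcCBB
  rot[7] = CcbDbCbABbBb$CbcCBBA
  rot[8] = cbDbCbABbBb$CbcCBBAC
  rot[9] = bDbCbABbBb$CbcCBBACc
  rot[10] = DbCbABbBb$CbcCBBACcb
  rot[11] = bCbABbBb$CbcCBBACcbD
  rot[12] = CbABbBb$CbcCBBACcbDb
  rot[13] = bABbBb$CbcCBBACcbDbC
  rot[14] = ABbBb$CbcCBBACcbDbCb
  rot[15] = BbBb$CbcCBBACcbDbCbA
  rot[16] = bBb$CbcCBBACcbDbCbAB
  rot[17] = Bb$CbcCBBACcbDbCbABb
  rot[18] = b$CbcCBBACcbDbCbABbB
  rot[19] = $CbcCBBACcbDbCbABbBb
Sorted (with $ < everything):
  sorted[0] = $CbcCBBACcbDbCbABbBb  (last char: 'b')
  sorted[1] = ABbBb$CbcCBBACcbDbCb  (last char: 'b')
  sorted[2] = ACcbDbCbABbBb$CbcCBB  (last char: 'B')
  sorted[3] = BACcbDbCbABbBb$CbcCB  (last char: 'B')
  sorted[4] = BBACcbDbCbABbBb$CbcC  (last char: 'C')
  sorted[5] = Bb$CbcCBBACcbDbCbABb  (last char: 'b')
  sorted[6] = BbBb$CbcCBBACcbDbCbA  (last char: 'A')
  sorted[7] = CBBACcbDbCbABbBb$Cbc  (last char: 'c')
  sorted[8] = CbABbBb$CbcCBBACcbDb  (last char: 'b')
  sorted[9] = CbcCBBACcbDbCbABbBb$  (last char: '$')
  sorted[10] = CcbDbCbABbBb$CbcCBBA  (last char: 'A')
  sorted[11] = DbCbABbBb$CbcCBBACcb  (last char: 'b')
  sorted[12] = b$CbcCBBACcbDbCbABbB  (last char: 'B')
  sorted[13] = bABbBb$CbcCBBACcbDbC  (last char: 'C')
  sorted[14] = bBb$CbcCBBACcbDbCbAB  (last char: 'B')
  sorted[15] = bCbABbBb$CbcCBBACcbD  (last char: 'D')
  sorted[16] = bDbCbABbBb$CbcCBBACc  (last char: 'c')
  sorted[17] = bcCBBACcbDbCbABbBb$C  (last char: 'C')
  sorted[18] = cCBBACcbDbCbABbBb$Cb  (last char: 'b')
  sorted[19] = cbDbCbABbBb$CbcCBBAC  (last char: 'C')
Last column: bbBBCbAcb$AbBCBDcCbC
Original string S is at sorted index 9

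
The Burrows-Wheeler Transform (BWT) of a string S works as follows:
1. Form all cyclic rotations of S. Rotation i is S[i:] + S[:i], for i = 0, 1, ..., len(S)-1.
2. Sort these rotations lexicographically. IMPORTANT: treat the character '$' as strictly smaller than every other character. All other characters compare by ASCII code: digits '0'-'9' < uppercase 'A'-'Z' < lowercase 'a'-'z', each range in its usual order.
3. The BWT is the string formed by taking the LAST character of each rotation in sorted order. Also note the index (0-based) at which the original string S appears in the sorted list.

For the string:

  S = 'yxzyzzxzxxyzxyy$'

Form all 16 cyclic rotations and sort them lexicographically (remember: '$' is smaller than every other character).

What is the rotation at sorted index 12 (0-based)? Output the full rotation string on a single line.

All 16 rotations (rotation i = S[i:]+S[:i]):
  rot[0] = yxzyzzxzxxyzxyy$
  rot[1] = xzyzzxzxxyzxyy$y
  rot[2] = zyzzxzxxyzxyy$yx
  rot[3] = yzzxzxxyzxyy$yxz
  rot[4] = zzxzxxyzxyy$yxzy
  rot[5] = zxzxxyzxyy$yxzyz
  rot[6] = xzxxyzxyy$yxzyzz
  rot[7] = zxxyzxyy$yxzyzzx
  rot[8] = xxyzxyy$yxzyzzxz
  rot[9] = xyzxyy$yxzyzzxzx
  rot[10] = yzxyy$yxzyzzxzxx
  rot[11] = zxyy$yxzyzzxzxxy
  rot[12] = xyy$yxzyzzxzxxyz
  rot[13] = yy$yxzyzzxzxxyzx
  rot[14] = y$yxzyzzxzxxyzxy
  rot[15] = $yxzyzzxzxxyzxyy
Sorted (with $ < everything):
  sorted[0] = $yxzyzzxzxxyzxyy
  sorted[1] = xxyzxyy$yxzyzzxz
  sorted[2] = xyy$yxzyzzxzxxyz
  sorted[3] = xyzxyy$yxzyzzxzx
  sorted[4] = xzxxyzxyy$yxzyzz
  sorted[5] = xzyzzxzxxyzxyy$y
  sorted[6] = y$yxzyzzxzxxyzxy
  sorted[7] = yxzyzzxzxxyzxyy$
  sorted[8] = yy$yxzyzzxzxxyzx
  sorted[9] = yzxyy$yxzyzzxzxx
  sorted[10] = yzzxzxxyzxyy$yxz
  sorted[11] = zxxyzxyy$yxzyzzx
  sorted[12] = zxyy$yxzyzzxzxxy
  sorted[13] = zxzxxyzxyy$yxzyz
  sorted[14] = zyzzxzxxyzxyy$yx
  sorted[15] = zzxzxxyzxyy$yxzy
sorted[12] = zxyy$yxzyzzxzxxy

Answer: zxyy$yxzyzzxzxxy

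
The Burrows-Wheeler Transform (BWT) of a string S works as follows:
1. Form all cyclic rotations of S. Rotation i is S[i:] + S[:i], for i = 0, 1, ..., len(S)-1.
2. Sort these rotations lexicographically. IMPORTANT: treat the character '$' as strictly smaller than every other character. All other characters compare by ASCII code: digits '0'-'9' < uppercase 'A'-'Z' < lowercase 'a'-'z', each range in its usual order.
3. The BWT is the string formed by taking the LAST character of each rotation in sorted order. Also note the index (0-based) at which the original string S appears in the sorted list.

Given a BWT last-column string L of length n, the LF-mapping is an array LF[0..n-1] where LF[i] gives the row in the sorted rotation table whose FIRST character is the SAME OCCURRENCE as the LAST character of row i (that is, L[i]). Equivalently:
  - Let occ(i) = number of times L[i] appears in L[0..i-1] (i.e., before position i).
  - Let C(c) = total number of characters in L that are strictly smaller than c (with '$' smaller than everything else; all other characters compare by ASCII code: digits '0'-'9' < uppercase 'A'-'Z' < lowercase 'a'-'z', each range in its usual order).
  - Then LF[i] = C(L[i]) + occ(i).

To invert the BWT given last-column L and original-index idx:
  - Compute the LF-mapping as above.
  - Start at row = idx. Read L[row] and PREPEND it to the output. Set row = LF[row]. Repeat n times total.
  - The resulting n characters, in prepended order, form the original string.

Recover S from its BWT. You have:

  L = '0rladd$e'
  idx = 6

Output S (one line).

LF mapping: 1 7 6 2 3 4 0 5
Walk LF starting at row 6, prepending L[row]:
  step 1: row=6, L[6]='$', prepend. Next row=LF[6]=0
  step 2: row=0, L[0]='0', prepend. Next row=LF[0]=1
  step 3: row=1, L[1]='r', prepend. Next row=LF[1]=7
  step 4: row=7, L[7]='e', prepend. Next row=LF[7]=5
  step 5: row=5, L[5]='d', prepend. Next row=LF[5]=4
  step 6: row=4, L[4]='d', prepend. Next row=LF[4]=3
  step 7: row=3, L[3]='a', prepend. Next row=LF[3]=2
  step 8: row=2, L[2]='l', prepend. Next row=LF[2]=6
Reversed output: ladder0$

Answer: ladder0$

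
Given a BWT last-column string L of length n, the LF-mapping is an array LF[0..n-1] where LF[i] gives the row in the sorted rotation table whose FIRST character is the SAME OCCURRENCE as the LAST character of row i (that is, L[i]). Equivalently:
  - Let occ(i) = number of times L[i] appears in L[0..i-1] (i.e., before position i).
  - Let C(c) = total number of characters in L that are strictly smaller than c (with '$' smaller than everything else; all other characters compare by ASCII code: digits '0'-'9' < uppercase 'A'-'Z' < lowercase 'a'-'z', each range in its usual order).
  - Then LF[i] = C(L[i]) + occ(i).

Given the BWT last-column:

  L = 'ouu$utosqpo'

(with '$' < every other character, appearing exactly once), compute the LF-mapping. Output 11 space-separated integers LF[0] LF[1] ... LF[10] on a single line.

Answer: 1 8 9 0 10 7 2 6 5 4 3

Derivation:
Char counts: '$':1, 'o':3, 'p':1, 'q':1, 's':1, 't':1, 'u':3
C (first-col start): C('$')=0, C('o')=1, C('p')=4, C('q')=5, C('s')=6, C('t')=7, C('u')=8
L[0]='o': occ=0, LF[0]=C('o')+0=1+0=1
L[1]='u': occ=0, LF[1]=C('u')+0=8+0=8
L[2]='u': occ=1, LF[2]=C('u')+1=8+1=9
L[3]='$': occ=0, LF[3]=C('$')+0=0+0=0
L[4]='u': occ=2, LF[4]=C('u')+2=8+2=10
L[5]='t': occ=0, LF[5]=C('t')+0=7+0=7
L[6]='o': occ=1, LF[6]=C('o')+1=1+1=2
L[7]='s': occ=0, LF[7]=C('s')+0=6+0=6
L[8]='q': occ=0, LF[8]=C('q')+0=5+0=5
L[9]='p': occ=0, LF[9]=C('p')+0=4+0=4
L[10]='o': occ=2, LF[10]=C('o')+2=1+2=3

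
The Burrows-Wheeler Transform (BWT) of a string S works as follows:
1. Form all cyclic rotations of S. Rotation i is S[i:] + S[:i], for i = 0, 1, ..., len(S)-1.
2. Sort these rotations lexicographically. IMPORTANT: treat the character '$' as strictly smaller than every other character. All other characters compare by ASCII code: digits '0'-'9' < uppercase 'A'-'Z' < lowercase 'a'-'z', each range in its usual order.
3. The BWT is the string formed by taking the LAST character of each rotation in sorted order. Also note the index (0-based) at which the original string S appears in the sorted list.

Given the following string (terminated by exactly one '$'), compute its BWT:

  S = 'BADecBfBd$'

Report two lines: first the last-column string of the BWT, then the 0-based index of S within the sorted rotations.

Answer: dB$fcAeBDB
2

Derivation:
All 10 rotations (rotation i = S[i:]+S[:i]):
  rot[0] = BADecBfBd$
  rot[1] = ADecBfBd$B
  rot[2] = DecBfBd$BA
  rot[3] = ecBfBd$BAD
  rot[4] = cBfBd$BADe
  rot[5] = BfBd$BADec
  rot[6] = fBd$BADecB
  rot[7] = Bd$BADecBf
  rot[8] = d$BADecBfB
  rot[9] = $BADecBfBd
Sorted (with $ < everything):
  sorted[0] = $BADecBfBd  (last char: 'd')
  sorted[1] = ADecBfBd$B  (last char: 'B')
  sorted[2] = BADecBfBd$  (last char: '$')
  sorted[3] = Bd$BADecBf  (last char: 'f')
  sorted[4] = BfBd$BADec  (last char: 'c')
  sorted[5] = DecBfBd$BA  (last char: 'A')
  sorted[6] = cBfBd$BADe  (last char: 'e')
  sorted[7] = d$BADecBfB  (last char: 'B')
  sorted[8] = ecBfBd$BAD  (last char: 'D')
  sorted[9] = fBd$BADecB  (last char: 'B')
Last column: dB$fcAeBDB
Original string S is at sorted index 2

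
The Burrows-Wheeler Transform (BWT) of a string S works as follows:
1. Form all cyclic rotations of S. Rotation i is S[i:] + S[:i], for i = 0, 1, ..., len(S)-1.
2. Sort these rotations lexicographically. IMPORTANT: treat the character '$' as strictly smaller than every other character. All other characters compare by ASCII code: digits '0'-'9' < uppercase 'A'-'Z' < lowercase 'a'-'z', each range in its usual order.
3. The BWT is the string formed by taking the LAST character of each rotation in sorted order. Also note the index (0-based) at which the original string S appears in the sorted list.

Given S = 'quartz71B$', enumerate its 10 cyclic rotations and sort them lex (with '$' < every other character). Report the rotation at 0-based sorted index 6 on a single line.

Answer: rtz71B$qua

Derivation:
All 10 rotations (rotation i = S[i:]+S[:i]):
  rot[0] = quartz71B$
  rot[1] = uartz71B$q
  rot[2] = artz71B$qu
  rot[3] = rtz71B$qua
  rot[4] = tz71B$quar
  rot[5] = z71B$quart
  rot[6] = 71B$quartz
  rot[7] = 1B$quartz7
  rot[8] = B$quartz71
  rot[9] = $quartz71B
Sorted (with $ < everything):
  sorted[0] = $quartz71B
  sorted[1] = 1B$quartz7
  sorted[2] = 71B$quartz
  sorted[3] = B$quartz71
  sorted[4] = artz71B$qu
  sorted[5] = quartz71B$
  sorted[6] = rtz71B$qua
  sorted[7] = tz71B$quar
  sorted[8] = uartz71B$q
  sorted[9] = z71B$quart
sorted[6] = rtz71B$qua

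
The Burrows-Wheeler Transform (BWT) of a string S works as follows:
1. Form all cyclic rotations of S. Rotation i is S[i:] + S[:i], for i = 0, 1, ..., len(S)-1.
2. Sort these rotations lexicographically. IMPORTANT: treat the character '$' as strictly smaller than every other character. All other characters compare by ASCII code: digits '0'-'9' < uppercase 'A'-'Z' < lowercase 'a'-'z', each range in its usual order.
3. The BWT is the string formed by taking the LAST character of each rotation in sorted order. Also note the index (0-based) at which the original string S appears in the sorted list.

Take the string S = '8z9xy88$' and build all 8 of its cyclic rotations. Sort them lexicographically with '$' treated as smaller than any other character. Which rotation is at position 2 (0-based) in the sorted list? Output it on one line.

Answer: 88$8z9xy

Derivation:
All 8 rotations (rotation i = S[i:]+S[:i]):
  rot[0] = 8z9xy88$
  rot[1] = z9xy88$8
  rot[2] = 9xy88$8z
  rot[3] = xy88$8z9
  rot[4] = y88$8z9x
  rot[5] = 88$8z9xy
  rot[6] = 8$8z9xy8
  rot[7] = $8z9xy88
Sorted (with $ < everything):
  sorted[0] = $8z9xy88
  sorted[1] = 8$8z9xy8
  sorted[2] = 88$8z9xy
  sorted[3] = 8z9xy88$
  sorted[4] = 9xy88$8z
  sorted[5] = xy88$8z9
  sorted[6] = y88$8z9x
  sorted[7] = z9xy88$8
sorted[2] = 88$8z9xy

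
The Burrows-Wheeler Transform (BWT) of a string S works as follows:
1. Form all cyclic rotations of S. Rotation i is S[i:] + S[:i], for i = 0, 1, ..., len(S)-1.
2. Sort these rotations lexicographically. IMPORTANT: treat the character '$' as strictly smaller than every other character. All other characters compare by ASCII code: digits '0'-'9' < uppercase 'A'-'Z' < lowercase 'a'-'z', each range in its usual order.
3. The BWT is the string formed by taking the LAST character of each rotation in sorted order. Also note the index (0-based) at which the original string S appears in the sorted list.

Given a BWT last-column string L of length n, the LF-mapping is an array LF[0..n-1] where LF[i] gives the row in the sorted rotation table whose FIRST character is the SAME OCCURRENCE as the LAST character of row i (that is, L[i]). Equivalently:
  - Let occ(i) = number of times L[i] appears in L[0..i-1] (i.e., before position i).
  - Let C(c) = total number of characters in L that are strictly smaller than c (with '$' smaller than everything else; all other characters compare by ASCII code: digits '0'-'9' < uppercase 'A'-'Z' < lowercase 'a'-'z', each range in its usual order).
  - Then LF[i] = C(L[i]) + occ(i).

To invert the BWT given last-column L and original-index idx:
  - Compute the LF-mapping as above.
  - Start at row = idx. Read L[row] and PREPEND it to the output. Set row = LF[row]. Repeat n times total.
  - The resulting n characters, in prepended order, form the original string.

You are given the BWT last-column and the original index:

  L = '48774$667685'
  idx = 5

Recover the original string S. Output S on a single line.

LF mapping: 1 10 7 8 2 0 4 5 9 6 11 3
Walk LF starting at row 5, prepending L[row]:
  step 1: row=5, L[5]='$', prepend. Next row=LF[5]=0
  step 2: row=0, L[0]='4', prepend. Next row=LF[0]=1
  step 3: row=1, L[1]='8', prepend. Next row=LF[1]=10
  step 4: row=10, L[10]='8', prepend. Next row=LF[10]=11
  step 5: row=11, L[11]='5', prepend. Next row=LF[11]=3
  step 6: row=3, L[3]='7', prepend. Next row=LF[3]=8
  step 7: row=8, L[8]='7', prepend. Next row=LF[8]=9
  step 8: row=9, L[9]='6', prepend. Next row=LF[9]=6
  step 9: row=6, L[6]='6', prepend. Next row=LF[6]=4
  step 10: row=4, L[4]='4', prepend. Next row=LF[4]=2
  step 11: row=2, L[2]='7', prepend. Next row=LF[2]=7
  step 12: row=7, L[7]='6', prepend. Next row=LF[7]=5
Reversed output: 67466775884$

Answer: 67466775884$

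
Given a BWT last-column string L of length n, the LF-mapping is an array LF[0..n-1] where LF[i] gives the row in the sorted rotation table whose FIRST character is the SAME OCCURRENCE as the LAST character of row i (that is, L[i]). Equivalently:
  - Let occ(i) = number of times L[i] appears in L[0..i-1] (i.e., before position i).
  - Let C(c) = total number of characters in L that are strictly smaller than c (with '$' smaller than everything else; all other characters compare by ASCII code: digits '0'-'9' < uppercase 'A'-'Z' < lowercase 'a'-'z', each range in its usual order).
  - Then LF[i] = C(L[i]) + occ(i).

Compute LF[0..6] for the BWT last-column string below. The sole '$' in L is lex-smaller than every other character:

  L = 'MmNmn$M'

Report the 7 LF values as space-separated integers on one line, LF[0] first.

Char counts: '$':1, 'M':2, 'N':1, 'm':2, 'n':1
C (first-col start): C('$')=0, C('M')=1, C('N')=3, C('m')=4, C('n')=6
L[0]='M': occ=0, LF[0]=C('M')+0=1+0=1
L[1]='m': occ=0, LF[1]=C('m')+0=4+0=4
L[2]='N': occ=0, LF[2]=C('N')+0=3+0=3
L[3]='m': occ=1, LF[3]=C('m')+1=4+1=5
L[4]='n': occ=0, LF[4]=C('n')+0=6+0=6
L[5]='$': occ=0, LF[5]=C('$')+0=0+0=0
L[6]='M': occ=1, LF[6]=C('M')+1=1+1=2

Answer: 1 4 3 5 6 0 2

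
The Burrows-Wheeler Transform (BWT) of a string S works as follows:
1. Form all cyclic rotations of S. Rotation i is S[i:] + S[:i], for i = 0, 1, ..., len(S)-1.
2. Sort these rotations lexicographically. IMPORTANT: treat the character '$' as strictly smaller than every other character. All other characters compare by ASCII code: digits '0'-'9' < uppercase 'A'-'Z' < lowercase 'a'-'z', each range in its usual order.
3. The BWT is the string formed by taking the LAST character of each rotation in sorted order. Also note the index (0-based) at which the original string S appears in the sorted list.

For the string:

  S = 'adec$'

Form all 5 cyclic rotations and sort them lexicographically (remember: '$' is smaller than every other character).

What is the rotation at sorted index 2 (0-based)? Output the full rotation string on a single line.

All 5 rotations (rotation i = S[i:]+S[:i]):
  rot[0] = adec$
  rot[1] = dec$a
  rot[2] = ec$ad
  rot[3] = c$ade
  rot[4] = $adec
Sorted (with $ < everything):
  sorted[0] = $adec
  sorted[1] = adec$
  sorted[2] = c$ade
  sorted[3] = dec$a
  sorted[4] = ec$ad
sorted[2] = c$ade

Answer: c$ade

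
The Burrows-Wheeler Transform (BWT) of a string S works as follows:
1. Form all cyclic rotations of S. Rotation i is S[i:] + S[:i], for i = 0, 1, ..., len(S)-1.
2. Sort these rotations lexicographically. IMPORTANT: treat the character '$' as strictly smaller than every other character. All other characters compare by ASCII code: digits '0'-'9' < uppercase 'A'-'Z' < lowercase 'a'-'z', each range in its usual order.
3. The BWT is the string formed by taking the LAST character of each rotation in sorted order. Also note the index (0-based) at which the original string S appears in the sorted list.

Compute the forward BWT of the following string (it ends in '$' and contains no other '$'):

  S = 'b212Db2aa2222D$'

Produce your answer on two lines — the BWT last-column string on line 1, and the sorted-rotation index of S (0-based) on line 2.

All 15 rotations (rotation i = S[i:]+S[:i]):
  rot[0] = b212Db2aa2222D$
  rot[1] = 212Db2aa2222D$b
  rot[2] = 12Db2aa2222D$b2
  rot[3] = 2Db2aa2222D$b21
  rot[4] = Db2aa2222D$b212
  rot[5] = b2aa2222D$b212D
  rot[6] = 2aa2222D$b212Db
  rot[7] = aa2222D$b212Db2
  rot[8] = a2222D$b212Db2a
  rot[9] = 2222D$b212Db2aa
  rot[10] = 222D$b212Db2aa2
  rot[11] = 22D$b212Db2aa22
  rot[12] = 2D$b212Db2aa222
  rot[13] = D$b212Db2aa2222
  rot[14] = $b212Db2aa2222D
Sorted (with $ < everything):
  sorted[0] = $b212Db2aa2222D  (last char: 'D')
  sorted[1] = 12Db2aa2222D$b2  (last char: '2')
  sorted[2] = 212Db2aa2222D$b  (last char: 'b')
  sorted[3] = 2222D$b212Db2aa  (last char: 'a')
  sorted[4] = 222D$b212Db2aa2  (last char: '2')
  sorted[5] = 22D$b212Db2aa22  (last char: '2')
  sorted[6] = 2D$b212Db2aa222  (last char: '2')
  sorted[7] = 2Db2aa2222D$b21  (last char: '1')
  sorted[8] = 2aa2222D$b212Db  (last char: 'b')
  sorted[9] = D$b212Db2aa2222  (last char: '2')
  sorted[10] = Db2aa2222D$b212  (last char: '2')
  sorted[11] = a2222D$b212Db2a  (last char: 'a')
  sorted[12] = aa2222D$b212Db2  (last char: '2')
  sorted[13] = b212Db2aa2222D$  (last char: '$')
  sorted[14] = b2aa2222D$b212D  (last char: 'D')
Last column: D2ba2221b22a2$D
Original string S is at sorted index 13

Answer: D2ba2221b22a2$D
13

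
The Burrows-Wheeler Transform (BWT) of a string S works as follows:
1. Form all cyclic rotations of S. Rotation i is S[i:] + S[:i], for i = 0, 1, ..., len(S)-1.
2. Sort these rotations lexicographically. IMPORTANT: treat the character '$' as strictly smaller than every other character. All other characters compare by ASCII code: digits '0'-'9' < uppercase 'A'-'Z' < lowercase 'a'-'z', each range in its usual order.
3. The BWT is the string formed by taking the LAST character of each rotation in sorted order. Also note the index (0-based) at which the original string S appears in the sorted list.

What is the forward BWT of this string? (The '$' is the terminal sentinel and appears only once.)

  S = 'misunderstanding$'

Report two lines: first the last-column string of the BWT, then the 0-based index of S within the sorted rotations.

All 17 rotations (rotation i = S[i:]+S[:i]):
  rot[0] = misunderstanding$
  rot[1] = isunderstanding$m
  rot[2] = sunderstanding$mi
  rot[3] = understanding$mis
  rot[4] = nderstanding$misu
  rot[5] = derstanding$misun
  rot[6] = erstanding$misund
  rot[7] = rstanding$misunde
  rot[8] = standing$misunder
  rot[9] = tanding$misunders
  rot[10] = anding$misunderst
  rot[11] = nding$misundersta
  rot[12] = ding$misunderstan
  rot[13] = ing$misunderstand
  rot[14] = ng$misunderstandi
  rot[15] = g$misunderstandin
  rot[16] = $misunderstanding
Sorted (with $ < everything):
  sorted[0] = $misunderstanding  (last char: 'g')
  sorted[1] = anding$misunderst  (last char: 't')
  sorted[2] = derstanding$misun  (last char: 'n')
  sorted[3] = ding$misunderstan  (last char: 'n')
  sorted[4] = erstanding$misund  (last char: 'd')
  sorted[5] = g$misunderstandin  (last char: 'n')
  sorted[6] = ing$misunderstand  (last char: 'd')
  sorted[7] = isunderstanding$m  (last char: 'm')
  sorted[8] = misunderstanding$  (last char: '$')
  sorted[9] = nderstanding$misu  (last char: 'u')
  sorted[10] = nding$misundersta  (last char: 'a')
  sorted[11] = ng$misunderstandi  (last char: 'i')
  sorted[12] = rstanding$misunde  (last char: 'e')
  sorted[13] = standing$misunder  (last char: 'r')
  sorted[14] = sunderstanding$mi  (last char: 'i')
  sorted[15] = tanding$misunders  (last char: 's')
  sorted[16] = understanding$mis  (last char: 's')
Last column: gtnndndm$uaieriss
Original string S is at sorted index 8

Answer: gtnndndm$uaieriss
8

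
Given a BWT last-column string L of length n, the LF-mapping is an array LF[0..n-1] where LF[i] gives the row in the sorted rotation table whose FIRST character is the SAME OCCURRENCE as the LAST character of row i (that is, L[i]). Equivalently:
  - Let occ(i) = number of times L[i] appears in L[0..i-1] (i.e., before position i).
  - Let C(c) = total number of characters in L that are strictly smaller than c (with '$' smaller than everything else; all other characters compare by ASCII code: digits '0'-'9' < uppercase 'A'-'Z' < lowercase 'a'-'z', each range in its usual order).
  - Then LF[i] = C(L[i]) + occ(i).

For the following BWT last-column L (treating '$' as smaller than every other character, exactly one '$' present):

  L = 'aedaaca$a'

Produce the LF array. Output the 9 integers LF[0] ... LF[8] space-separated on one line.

Answer: 1 8 7 2 3 6 4 0 5

Derivation:
Char counts: '$':1, 'a':5, 'c':1, 'd':1, 'e':1
C (first-col start): C('$')=0, C('a')=1, C('c')=6, C('d')=7, C('e')=8
L[0]='a': occ=0, LF[0]=C('a')+0=1+0=1
L[1]='e': occ=0, LF[1]=C('e')+0=8+0=8
L[2]='d': occ=0, LF[2]=C('d')+0=7+0=7
L[3]='a': occ=1, LF[3]=C('a')+1=1+1=2
L[4]='a': occ=2, LF[4]=C('a')+2=1+2=3
L[5]='c': occ=0, LF[5]=C('c')+0=6+0=6
L[6]='a': occ=3, LF[6]=C('a')+3=1+3=4
L[7]='$': occ=0, LF[7]=C('$')+0=0+0=0
L[8]='a': occ=4, LF[8]=C('a')+4=1+4=5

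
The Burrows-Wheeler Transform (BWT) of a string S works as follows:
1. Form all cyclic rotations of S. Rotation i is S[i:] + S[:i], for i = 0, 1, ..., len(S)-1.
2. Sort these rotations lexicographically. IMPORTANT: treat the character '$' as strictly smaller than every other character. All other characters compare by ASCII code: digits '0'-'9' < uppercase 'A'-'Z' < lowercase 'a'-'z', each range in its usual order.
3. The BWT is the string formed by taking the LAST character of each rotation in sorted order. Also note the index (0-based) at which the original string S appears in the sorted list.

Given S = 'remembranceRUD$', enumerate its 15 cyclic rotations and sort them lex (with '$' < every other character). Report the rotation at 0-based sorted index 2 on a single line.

All 15 rotations (rotation i = S[i:]+S[:i]):
  rot[0] = remembranceRUD$
  rot[1] = emembranceRUD$r
  rot[2] = membranceRUD$re
  rot[3] = embranceRUD$rem
  rot[4] = mbranceRUD$reme
  rot[5] = branceRUD$remem
  rot[6] = ranceRUD$rememb
  rot[7] = anceRUD$remembr
  rot[8] = nceRUD$remembra
  rot[9] = ceRUD$remembran
  rot[10] = eRUD$remembranc
  rot[11] = RUD$remembrance
  rot[12] = UD$remembranceR
  rot[13] = D$remembranceRU
  rot[14] = $remembranceRUD
Sorted (with $ < everything):
  sorted[0] = $remembranceRUD
  sorted[1] = D$remembranceRU
  sorted[2] = RUD$remembrance
  sorted[3] = UD$remembranceR
  sorted[4] = anceRUD$remembr
  sorted[5] = branceRUD$remem
  sorted[6] = ceRUD$remembran
  sorted[7] = eRUD$remembranc
  sorted[8] = embranceRUD$rem
  sorted[9] = emembranceRUD$r
  sorted[10] = mbranceRUD$reme
  sorted[11] = membranceRUD$re
  sorted[12] = nceRUD$remembra
  sorted[13] = ranceRUD$rememb
  sorted[14] = remembranceRUD$
sorted[2] = RUD$remembrance

Answer: RUD$remembrance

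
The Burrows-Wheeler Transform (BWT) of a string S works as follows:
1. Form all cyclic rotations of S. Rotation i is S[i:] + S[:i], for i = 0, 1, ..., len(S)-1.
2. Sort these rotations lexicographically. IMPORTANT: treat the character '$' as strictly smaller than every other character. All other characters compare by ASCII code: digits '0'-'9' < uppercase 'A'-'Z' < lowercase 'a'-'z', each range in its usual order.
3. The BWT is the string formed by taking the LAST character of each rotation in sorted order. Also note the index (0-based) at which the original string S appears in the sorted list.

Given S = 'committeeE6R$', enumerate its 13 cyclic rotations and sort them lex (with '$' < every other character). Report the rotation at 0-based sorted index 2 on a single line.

All 13 rotations (rotation i = S[i:]+S[:i]):
  rot[0] = committeeE6R$
  rot[1] = ommitteeE6R$c
  rot[2] = mmitteeE6R$co
  rot[3] = mitteeE6R$com
  rot[4] = itteeE6R$comm
  rot[5] = tteeE6R$commi
  rot[6] = teeE6R$commit
  rot[7] = eeE6R$committ
  rot[8] = eE6R$committe
  rot[9] = E6R$committee
  rot[10] = 6R$committeeE
  rot[11] = R$committeeE6
  rot[12] = $committeeE6R
Sorted (with $ < everything):
  sorted[0] = $committeeE6R
  sorted[1] = 6R$committeeE
  sorted[2] = E6R$committee
  sorted[3] = R$committeeE6
  sorted[4] = committeeE6R$
  sorted[5] = eE6R$committe
  sorted[6] = eeE6R$committ
  sorted[7] = itteeE6R$comm
  sorted[8] = mitteeE6R$com
  sorted[9] = mmitteeE6R$co
  sorted[10] = ommitteeE6R$c
  sorted[11] = teeE6R$commit
  sorted[12] = tteeE6R$commi
sorted[2] = E6R$committee

Answer: E6R$committee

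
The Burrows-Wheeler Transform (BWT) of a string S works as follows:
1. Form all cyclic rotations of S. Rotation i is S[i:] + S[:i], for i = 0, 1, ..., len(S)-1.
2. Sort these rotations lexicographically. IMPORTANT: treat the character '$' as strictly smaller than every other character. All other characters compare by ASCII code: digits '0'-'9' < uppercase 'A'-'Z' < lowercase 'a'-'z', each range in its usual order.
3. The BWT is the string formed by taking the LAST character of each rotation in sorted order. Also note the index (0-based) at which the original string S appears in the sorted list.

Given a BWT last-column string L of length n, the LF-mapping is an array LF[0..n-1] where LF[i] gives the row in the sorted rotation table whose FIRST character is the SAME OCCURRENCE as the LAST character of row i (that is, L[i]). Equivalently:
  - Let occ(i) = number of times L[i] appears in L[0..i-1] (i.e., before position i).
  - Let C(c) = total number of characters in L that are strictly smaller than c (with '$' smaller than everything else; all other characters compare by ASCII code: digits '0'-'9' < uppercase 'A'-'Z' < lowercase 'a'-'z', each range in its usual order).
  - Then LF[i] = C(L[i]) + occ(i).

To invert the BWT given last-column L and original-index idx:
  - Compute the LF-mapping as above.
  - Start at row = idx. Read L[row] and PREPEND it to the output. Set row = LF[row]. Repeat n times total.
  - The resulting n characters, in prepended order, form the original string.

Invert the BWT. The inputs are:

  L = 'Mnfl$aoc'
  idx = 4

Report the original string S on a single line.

LF mapping: 1 6 4 5 0 2 7 3
Walk LF starting at row 4, prepending L[row]:
  step 1: row=4, L[4]='$', prepend. Next row=LF[4]=0
  step 2: row=0, L[0]='M', prepend. Next row=LF[0]=1
  step 3: row=1, L[1]='n', prepend. Next row=LF[1]=6
  step 4: row=6, L[6]='o', prepend. Next row=LF[6]=7
  step 5: row=7, L[7]='c', prepend. Next row=LF[7]=3
  step 6: row=3, L[3]='l', prepend. Next row=LF[3]=5
  step 7: row=5, L[5]='a', prepend. Next row=LF[5]=2
  step 8: row=2, L[2]='f', prepend. Next row=LF[2]=4
Reversed output: falconM$

Answer: falconM$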